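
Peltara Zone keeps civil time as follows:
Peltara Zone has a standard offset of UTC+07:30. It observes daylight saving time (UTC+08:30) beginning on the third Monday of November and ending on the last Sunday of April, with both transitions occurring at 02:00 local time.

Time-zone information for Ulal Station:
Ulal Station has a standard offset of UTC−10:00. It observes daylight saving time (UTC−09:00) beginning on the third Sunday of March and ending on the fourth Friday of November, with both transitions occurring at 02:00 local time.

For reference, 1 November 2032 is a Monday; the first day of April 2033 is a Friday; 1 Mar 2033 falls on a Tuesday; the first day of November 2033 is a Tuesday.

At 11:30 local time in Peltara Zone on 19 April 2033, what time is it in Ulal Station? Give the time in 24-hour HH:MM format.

18:00

1 November 2032 is a Monday, so the first Monday is November 1 and the third is November 15.
1 April 2033 is a Friday, so Sundays fall on 3, 10, 17, 24; the last is April 24.
Daylight saving runs 15 November 2032 – 24 April 2033; 19 April 2033 is inside that window, so Peltara Zone is at UTC+08:30.
11:30 Peltara Zone − 8h30m = 03:00 UTC.
1 March 2033 is a Tuesday, so the first Sunday is March 6 and the third is March 20.
1 November 2033 is a Tuesday, so the first Friday is November 4 and the fourth is November 25.
At the standard offset (UTC−10:00), 03:00 UTC − 10h = 17:00 Ulal Station standard time (rolling into the previous day, 18 April 2033).
Daylight saving runs 20 March – 25 November; the standard-time date in Ulal Station, 18 April 2033, is inside that window, so Ulal Station is at UTC−09:00.
03:00 UTC − 9h = 18:00 Ulal Station (rolling into the previous day, 18 April 2033).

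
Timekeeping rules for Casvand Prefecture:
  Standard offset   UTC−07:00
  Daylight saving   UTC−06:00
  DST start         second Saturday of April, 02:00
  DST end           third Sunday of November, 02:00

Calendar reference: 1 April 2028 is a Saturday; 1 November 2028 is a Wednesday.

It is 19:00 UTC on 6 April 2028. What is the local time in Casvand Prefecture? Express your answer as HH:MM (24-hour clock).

1 April 2028 is a Saturday, so the first Saturday is April 1 and the second is April 8.
1 November 2028 is a Wednesday, so the first Sunday is November 5 and the third is November 19.
At the standard offset (UTC−07:00), 19:00 UTC − 7h = 12:00 Casvand Prefecture standard time.
The standard-time date in Casvand Prefecture, 6 April 2028, does not fall between 8 April and 19 November, so daylight saving is not in effect and Casvand Prefecture is at UTC−07:00.
19:00 UTC − 7h = 12:00 local.

12:00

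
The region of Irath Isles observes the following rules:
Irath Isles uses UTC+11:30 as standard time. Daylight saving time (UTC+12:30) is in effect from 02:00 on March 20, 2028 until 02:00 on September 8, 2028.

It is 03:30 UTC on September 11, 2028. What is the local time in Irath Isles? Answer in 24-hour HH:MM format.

At the standard offset (UTC+11:30), 03:30 UTC + 11h30m = 15:00 Irath Isles standard time.
The standard-time date in Irath Isles, September 11, 2028, does not fall between 20 March and 8 September, so daylight saving is not in effect and Irath Isles is at UTC+11:30.
03:30 UTC + 11h30m = 15:00 local.

15:00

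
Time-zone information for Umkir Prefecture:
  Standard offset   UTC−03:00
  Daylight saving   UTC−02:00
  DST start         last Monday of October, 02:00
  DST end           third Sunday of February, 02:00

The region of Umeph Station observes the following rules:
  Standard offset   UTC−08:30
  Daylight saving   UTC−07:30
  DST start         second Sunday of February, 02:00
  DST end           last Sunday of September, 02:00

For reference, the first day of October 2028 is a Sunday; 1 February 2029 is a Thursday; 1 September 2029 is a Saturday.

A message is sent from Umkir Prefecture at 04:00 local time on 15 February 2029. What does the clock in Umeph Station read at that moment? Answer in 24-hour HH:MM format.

1 October 2028 is a Sunday, so Mondays fall on 2, 9, 16, 23, 30; the last is October 30.
1 February 2029 is a Thursday, so the first Sunday is February 4 and the third is February 18.
Daylight saving runs 30 October 2028 – 18 February 2029; 15 February 2029 is inside that window, so Umkir Prefecture is at UTC−02:00.
04:00 Umkir Prefecture + 2h = 06:00 UTC.
1 February 2029 is a Thursday, so the first Sunday is February 4 and the second is February 11.
1 September 2029 is a Saturday, so Sundays fall on 2, 9, 16, 23, 30; the last is September 30.
At the standard offset (UTC−08:30), 06:00 UTC − 8h30m = 21:30 Umeph Station standard time (rolling into the previous day, 14 February 2029).
Daylight saving runs 11 February – 30 September; the standard-time date in Umeph Station, 14 February 2029, is inside that window, so Umeph Station is at UTC−07:30.
06:00 UTC − 7h30m = 22:30 Umeph Station (rolling into the previous day, 14 February 2029).

22:30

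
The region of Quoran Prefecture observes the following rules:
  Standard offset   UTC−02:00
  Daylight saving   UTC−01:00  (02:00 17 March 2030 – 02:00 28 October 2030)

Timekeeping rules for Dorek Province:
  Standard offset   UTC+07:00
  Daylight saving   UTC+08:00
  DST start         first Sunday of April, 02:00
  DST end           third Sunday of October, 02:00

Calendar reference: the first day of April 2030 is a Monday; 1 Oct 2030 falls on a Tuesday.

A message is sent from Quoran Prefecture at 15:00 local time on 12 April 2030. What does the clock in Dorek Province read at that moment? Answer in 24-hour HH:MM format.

Daylight saving runs 17 March – 28 October; 12 April 2030 is inside that window, so Quoran Prefecture is at UTC−01:00.
15:00 Quoran Prefecture + 1h = 16:00 UTC.
1 April 2030 is a Monday, so the first Sunday is April 7.
1 October 2030 is a Tuesday, so the first Sunday is October 6 and the third is October 20.
At the standard offset (UTC+07:00), 16:00 UTC + 7h = 23:00 Dorek Province standard time.
The standard-time date in Dorek Province, 12 April 2030, falls between 7 April and 20 October, so daylight saving is in effect and Dorek Province is at UTC+08:00.
16:00 UTC + 8h = 00:00 Dorek Province (rolling into the next day, 13 April 2030).

00:00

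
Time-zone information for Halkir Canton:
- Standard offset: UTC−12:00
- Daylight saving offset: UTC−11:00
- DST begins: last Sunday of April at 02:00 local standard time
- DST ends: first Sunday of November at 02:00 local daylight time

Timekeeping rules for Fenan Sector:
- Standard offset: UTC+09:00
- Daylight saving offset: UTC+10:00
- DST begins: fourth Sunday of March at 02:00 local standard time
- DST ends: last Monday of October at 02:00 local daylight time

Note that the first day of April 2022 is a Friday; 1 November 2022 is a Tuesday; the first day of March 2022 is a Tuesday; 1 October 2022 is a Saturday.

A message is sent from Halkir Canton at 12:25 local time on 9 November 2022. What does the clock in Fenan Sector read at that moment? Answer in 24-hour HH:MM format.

09:25

1 April 2022 is a Friday, so Sundays fall on 3, 10, 17, 24; the last is April 24.
1 November 2022 is a Tuesday, so the first Sunday is November 6.
9 November 2022 is outside the daylight-saving period (24 April – 6 November), so Halkir Canton is on standard time, UTC−12:00.
12:25 Halkir Canton + 12h = 00:25 UTC (rolling into the next day, 10 November 2022).
1 March 2022 is a Tuesday, so the first Sunday is March 6 and the fourth is March 27.
1 October 2022 is a Saturday, so Mondays fall on 3, 10, 17, 24, 31; the last is October 31.
At the standard offset (UTC+09:00), 00:25 UTC + 9h = 09:25 Fenan Sector standard time.
The standard-time date in Fenan Sector, 10 November 2022, is outside the daylight-saving period (27 March – 31 October), so Fenan Sector is on standard time, UTC+09:00.
00:25 UTC + 9h = 09:25 Fenan Sector.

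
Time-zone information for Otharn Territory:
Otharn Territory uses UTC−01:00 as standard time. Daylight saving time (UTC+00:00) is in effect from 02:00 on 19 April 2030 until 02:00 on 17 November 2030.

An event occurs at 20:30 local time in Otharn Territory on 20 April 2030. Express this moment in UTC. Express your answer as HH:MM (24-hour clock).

20:30

20 April 2030 lies within the daylight-saving period (19 April – 17 November), so Otharn Territory is on daylight time, UTC+00:00.
20:30 local − 0h = 20:30 UTC.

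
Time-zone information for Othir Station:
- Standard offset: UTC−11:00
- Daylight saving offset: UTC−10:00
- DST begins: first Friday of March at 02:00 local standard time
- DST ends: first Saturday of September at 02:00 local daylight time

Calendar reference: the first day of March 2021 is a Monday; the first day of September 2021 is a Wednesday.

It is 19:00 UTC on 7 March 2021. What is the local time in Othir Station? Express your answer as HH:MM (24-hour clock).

1 March 2021 is a Monday, so the first Friday is March 5.
1 September 2021 is a Wednesday, so the first Saturday is September 4.
At the standard offset (UTC−11:00), 19:00 UTC − 11h = 08:00 Othir Station standard time.
Daylight saving runs 5 March – 4 September; the standard-time date in Othir Station, 7 March 2021, is inside that window, so Othir Station is at UTC−10:00.
19:00 UTC − 10h = 09:00 local.

09:00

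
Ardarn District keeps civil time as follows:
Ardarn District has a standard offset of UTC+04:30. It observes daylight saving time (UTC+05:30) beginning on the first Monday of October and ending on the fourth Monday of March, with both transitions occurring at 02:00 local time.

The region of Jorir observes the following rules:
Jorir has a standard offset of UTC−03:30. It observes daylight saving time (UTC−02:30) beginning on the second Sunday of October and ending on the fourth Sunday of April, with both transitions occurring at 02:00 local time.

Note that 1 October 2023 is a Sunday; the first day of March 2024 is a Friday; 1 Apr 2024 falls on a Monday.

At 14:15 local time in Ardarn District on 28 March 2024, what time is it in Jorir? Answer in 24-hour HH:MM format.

07:15

1 October 2023 is a Sunday, so the first Monday is October 2.
1 March 2024 is a Friday, so the first Monday is March 4 and the fourth is March 25.
28 March 2024 is outside the daylight-saving period (2 October 2023 – 25 March 2024), so Ardarn District is on standard time, UTC+04:30.
14:15 Ardarn District − 4h30m = 09:45 UTC.
1 October 2023 is a Sunday, so the first Sunday is October 1 and the second is October 8.
1 April 2024 is a Monday, so the first Sunday is April 7 and the fourth is April 28.
At the standard offset (UTC−03:30), 09:45 UTC − 3h30m = 06:15 Jorir standard time.
Daylight saving runs 8 October 2023 – 28 April 2024; the standard-time date in Jorir, 28 March 2024, is inside that window, so Jorir is at UTC−02:30.
09:45 UTC − 2h30m = 07:15 Jorir.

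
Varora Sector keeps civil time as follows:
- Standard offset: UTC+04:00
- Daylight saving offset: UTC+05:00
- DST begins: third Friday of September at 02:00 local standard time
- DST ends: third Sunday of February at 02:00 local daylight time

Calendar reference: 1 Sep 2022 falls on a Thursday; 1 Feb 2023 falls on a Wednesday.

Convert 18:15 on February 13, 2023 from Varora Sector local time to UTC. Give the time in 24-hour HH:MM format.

13:15

1 September 2022 is a Thursday, so the first Friday is September 2 and the third is September 16.
1 February 2023 is a Wednesday, so the first Sunday is February 5 and the third is February 19.
February 13, 2023 falls between 16 September 2022 and 19 February 2023, so daylight saving is in effect and Varora Sector is at UTC+05:00.
18:15 local − 5h = 13:15 UTC.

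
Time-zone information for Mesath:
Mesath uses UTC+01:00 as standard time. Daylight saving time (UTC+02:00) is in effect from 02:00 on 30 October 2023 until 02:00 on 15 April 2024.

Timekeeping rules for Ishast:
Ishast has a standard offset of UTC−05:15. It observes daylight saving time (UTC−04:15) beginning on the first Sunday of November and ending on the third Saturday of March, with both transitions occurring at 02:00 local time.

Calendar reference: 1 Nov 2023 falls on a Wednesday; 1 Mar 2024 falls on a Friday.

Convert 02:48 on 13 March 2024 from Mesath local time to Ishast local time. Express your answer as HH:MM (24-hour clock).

Daylight saving runs 30 October 2023 – 15 April 2024; 13 March 2024 is inside that window, so Mesath is at UTC+02:00.
02:48 Mesath − 2h = 00:48 UTC.
1 November 2023 is a Wednesday, so the first Sunday is November 5.
1 March 2024 is a Friday, so the first Saturday is March 2 and the third is March 16.
At the standard offset (UTC−05:15), 00:48 UTC − 5h15m = 19:33 Ishast standard time (rolling into the previous day, 12 March 2024).
Daylight saving runs 5 November 2023 – 16 March 2024; the standard-time date in Ishast, 12 March 2024, is inside that window, so Ishast is at UTC−04:15.
00:48 UTC − 4h15m = 20:33 Ishast (rolling into the previous day, 12 March 2024).

20:33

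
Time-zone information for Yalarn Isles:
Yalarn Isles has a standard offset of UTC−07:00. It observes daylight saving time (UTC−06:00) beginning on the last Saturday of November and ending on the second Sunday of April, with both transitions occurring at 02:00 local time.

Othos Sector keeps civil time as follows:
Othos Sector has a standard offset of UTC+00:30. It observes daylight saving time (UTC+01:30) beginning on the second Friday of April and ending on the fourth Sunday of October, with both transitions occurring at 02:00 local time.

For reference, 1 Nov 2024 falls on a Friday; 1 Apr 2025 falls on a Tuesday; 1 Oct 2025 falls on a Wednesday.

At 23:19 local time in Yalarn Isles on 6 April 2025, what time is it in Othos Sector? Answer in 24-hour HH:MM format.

05:49

1 November 2024 is a Friday, so Saturdays fall on 2, 9, 16, 23, 30; the last is November 30.
1 April 2025 is a Tuesday, so the first Sunday is April 6 and the second is April 13.
Daylight saving runs 30 November 2024 – 13 April 2025; 6 April 2025 is inside that window, so Yalarn Isles is at UTC−06:00.
23:19 Yalarn Isles + 6h = 05:19 UTC (rolling into the next day, 7 April 2025).
1 April 2025 is a Tuesday, so the first Friday is April 4 and the second is April 11.
1 October 2025 is a Wednesday, so the first Sunday is October 5 and the fourth is October 26.
At the standard offset (UTC+00:30), 05:19 UTC + 0h30m = 05:49 Othos Sector standard time.
The standard-time date in Othos Sector, 7 April 2025, does not fall between 11 April and 26 October, so daylight saving is not in effect and Othos Sector is at UTC+00:30.
05:19 UTC + 0h30m = 05:49 Othos Sector.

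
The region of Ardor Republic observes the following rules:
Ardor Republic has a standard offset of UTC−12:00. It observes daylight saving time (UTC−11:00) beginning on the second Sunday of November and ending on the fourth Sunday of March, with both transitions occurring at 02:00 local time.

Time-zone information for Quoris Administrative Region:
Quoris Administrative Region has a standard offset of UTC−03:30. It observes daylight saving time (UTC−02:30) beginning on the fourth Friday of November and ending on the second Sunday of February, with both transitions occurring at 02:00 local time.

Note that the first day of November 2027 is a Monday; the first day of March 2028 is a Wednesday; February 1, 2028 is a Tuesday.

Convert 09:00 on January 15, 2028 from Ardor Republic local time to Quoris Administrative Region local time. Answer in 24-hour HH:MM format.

1 November 2027 is a Monday, so the first Sunday is November 7 and the second is November 14.
1 March 2028 is a Wednesday, so the first Sunday is March 5 and the fourth is March 26.
Daylight saving runs 14 November 2027 – 26 March 2028; January 15, 2028 is inside that window, so Ardor Republic is at UTC−11:00.
09:00 Ardor Republic + 11h = 20:00 UTC.
1 November 2027 is a Monday, so the first Friday is November 5 and the fourth is November 26.
1 February 2028 is a Tuesday, so the first Sunday is February 6 and the second is February 13.
At the standard offset (UTC−03:30), 20:00 UTC − 3h30m = 16:30 Quoris Administrative Region standard time.
The standard-time date in Quoris Administrative Region, January 15, 2028, lies within the daylight-saving period (26 November 2027 – 13 February 2028), so Quoris Administrative Region is on daylight time, UTC−02:30.
20:00 UTC − 2h30m = 17:30 Quoris Administrative Region.

17:30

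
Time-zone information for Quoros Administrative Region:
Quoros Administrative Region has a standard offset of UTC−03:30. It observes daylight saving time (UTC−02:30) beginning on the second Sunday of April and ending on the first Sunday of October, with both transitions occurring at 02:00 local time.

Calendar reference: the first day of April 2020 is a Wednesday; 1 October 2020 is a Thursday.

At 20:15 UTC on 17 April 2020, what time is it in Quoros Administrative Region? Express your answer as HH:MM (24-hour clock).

1 April 2020 is a Wednesday, so the first Sunday is April 5 and the second is April 12.
1 October 2020 is a Thursday, so the first Sunday is October 4.
At the standard offset (UTC−03:30), 20:15 UTC − 3h30m = 16:45 Quoros Administrative Region standard time.
Daylight saving runs 12 April – 4 October; the standard-time date in Quoros Administrative Region, 17 April 2020, is inside that window, so Quoros Administrative Region is at UTC−02:30.
20:15 UTC − 2h30m = 17:45 local.

17:45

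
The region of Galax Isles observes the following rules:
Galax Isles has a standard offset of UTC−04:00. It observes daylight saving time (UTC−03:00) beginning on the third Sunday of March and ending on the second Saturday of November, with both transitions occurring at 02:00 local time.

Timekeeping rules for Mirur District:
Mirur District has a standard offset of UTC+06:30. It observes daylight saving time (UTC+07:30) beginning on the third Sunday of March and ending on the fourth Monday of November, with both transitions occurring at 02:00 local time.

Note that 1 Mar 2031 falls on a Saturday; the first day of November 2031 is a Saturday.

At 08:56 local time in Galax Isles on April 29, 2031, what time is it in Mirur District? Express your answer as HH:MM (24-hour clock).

1 March 2031 is a Saturday, so the first Sunday is March 2 and the third is March 16.
1 November 2031 is a Saturday, so the first Saturday is November 1 and the second is November 8.
Daylight saving runs 16 March – 8 November; April 29, 2031 is inside that window, so Galax Isles is at UTC−03:00.
08:56 Galax Isles + 3h = 11:56 UTC.
1 March 2031 is a Saturday, so the first Sunday is March 2 and the third is March 16.
1 November 2031 is a Saturday, so the first Monday is November 3 and the fourth is November 24.
At the standard offset (UTC+06:30), 11:56 UTC + 6h30m = 18:26 Mirur District standard time.
Daylight saving runs 16 March – 24 November; the standard-time date in Mirur District, April 29, 2031, is inside that window, so Mirur District is at UTC+07:30.
11:56 UTC + 7h30m = 19:26 Mirur District.

19:26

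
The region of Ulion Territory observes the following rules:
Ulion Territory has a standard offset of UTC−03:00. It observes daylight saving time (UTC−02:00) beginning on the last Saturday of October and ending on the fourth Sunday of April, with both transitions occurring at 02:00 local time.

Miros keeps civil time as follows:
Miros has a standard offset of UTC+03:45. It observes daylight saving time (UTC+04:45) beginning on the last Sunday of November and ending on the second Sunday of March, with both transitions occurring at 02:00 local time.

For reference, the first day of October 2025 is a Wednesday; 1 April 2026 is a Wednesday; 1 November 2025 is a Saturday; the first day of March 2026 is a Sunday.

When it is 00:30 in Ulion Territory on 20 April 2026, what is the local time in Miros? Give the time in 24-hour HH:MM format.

1 October 2025 is a Wednesday, so Saturdays fall on 4, 11, 18, 25; the last is October 25.
1 April 2026 is a Wednesday, so the first Sunday is April 5 and the fourth is April 26.
20 April 2026 lies within the daylight-saving period (25 October 2025 – 26 April 2026), so Ulion Territory is on daylight time, UTC−02:00.
00:30 Ulion Territory + 2h = 02:30 UTC.
1 November 2025 is a Saturday, so Sundays fall on 2, 9, 16, 23, 30; the last is November 30.
1 March 2026 is a Sunday, so the first Sunday is March 1 and the second is March 8.
At the standard offset (UTC+03:45), 02:30 UTC + 3h45m = 06:15 Miros standard time.
Daylight saving runs 30 November 2025 – 8 March 2026; the standard-time date in Miros, 20 April 2026, is outside that window, so Miros is on standard time at UTC+03:45.
02:30 UTC + 3h45m = 06:15 Miros.

06:15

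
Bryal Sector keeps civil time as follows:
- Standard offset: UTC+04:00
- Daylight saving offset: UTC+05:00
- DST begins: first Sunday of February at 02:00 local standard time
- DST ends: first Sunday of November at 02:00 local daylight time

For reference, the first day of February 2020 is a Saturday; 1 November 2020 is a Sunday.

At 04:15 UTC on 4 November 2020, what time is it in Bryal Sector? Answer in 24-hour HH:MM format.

08:15

1 February 2020 is a Saturday, so the first Sunday is February 2.
1 November 2020 is a Sunday, so the first Sunday is November 1.
At the standard offset (UTC+04:00), 04:15 UTC + 4h = 08:15 Bryal Sector standard time.
The standard-time date in Bryal Sector, 4 November 2020, does not fall between 2 February and 1 November, so daylight saving is not in effect and Bryal Sector is at UTC+04:00.
04:15 UTC + 4h = 08:15 local.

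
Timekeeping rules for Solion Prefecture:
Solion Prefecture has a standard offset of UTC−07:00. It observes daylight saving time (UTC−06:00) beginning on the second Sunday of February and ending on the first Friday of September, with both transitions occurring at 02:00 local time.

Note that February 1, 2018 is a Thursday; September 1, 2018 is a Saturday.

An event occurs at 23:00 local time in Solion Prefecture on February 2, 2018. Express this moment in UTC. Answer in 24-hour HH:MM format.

06:00

1 February 2018 is a Thursday, so the first Sunday is February 4 and the second is February 11.
1 September 2018 is a Saturday, so the first Friday is September 7.
Daylight saving runs 11 February – 7 September; February 2, 2018 is outside that window, so Solion Prefecture is on standard time at UTC−07:00.
23:00 local + 7h = 06:00 UTC (rolling into the next day, 3 February 2018).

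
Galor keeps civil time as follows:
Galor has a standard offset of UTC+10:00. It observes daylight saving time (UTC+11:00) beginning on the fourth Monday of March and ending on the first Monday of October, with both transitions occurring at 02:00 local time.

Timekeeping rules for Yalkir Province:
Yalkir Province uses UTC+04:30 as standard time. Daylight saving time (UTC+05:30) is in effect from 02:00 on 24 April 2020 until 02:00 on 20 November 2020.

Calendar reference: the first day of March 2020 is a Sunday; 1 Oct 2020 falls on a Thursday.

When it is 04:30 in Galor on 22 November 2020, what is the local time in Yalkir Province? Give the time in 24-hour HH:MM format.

1 March 2020 is a Sunday, so the first Monday is March 2 and the fourth is March 23.
1 October 2020 is a Thursday, so the first Monday is October 5.
22 November 2020 is outside the daylight-saving period (23 March – 5 October), so Galor is on standard time, UTC+10:00.
04:30 Galor − 10h = 18:30 UTC (rolling into the previous day, 21 November 2020).
At the standard offset (UTC+04:30), 18:30 UTC + 4h30m = 23:00 Yalkir Province standard time.
The standard-time date in Yalkir Province, 21 November 2020, is outside the daylight-saving period (24 April – 20 November), so Yalkir Province is on standard time, UTC+04:30.
18:30 UTC + 4h30m = 23:00 Yalkir Province.

23:00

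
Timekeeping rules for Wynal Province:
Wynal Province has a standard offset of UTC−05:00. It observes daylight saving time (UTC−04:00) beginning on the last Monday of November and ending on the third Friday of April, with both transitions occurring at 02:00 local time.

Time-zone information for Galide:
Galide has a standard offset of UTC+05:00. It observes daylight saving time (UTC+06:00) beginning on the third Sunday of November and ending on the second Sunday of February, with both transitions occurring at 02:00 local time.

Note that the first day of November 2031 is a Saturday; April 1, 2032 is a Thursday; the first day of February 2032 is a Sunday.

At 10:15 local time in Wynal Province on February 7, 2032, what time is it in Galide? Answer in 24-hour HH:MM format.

20:15

1 November 2031 is a Saturday, so Mondays fall on 3, 10, 17, 24; the last is November 24.
1 April 2032 is a Thursday, so the first Friday is April 2 and the third is April 16.
Daylight saving runs 24 November 2031 – 16 April 2032; February 7, 2032 is inside that window, so Wynal Province is at UTC−04:00.
10:15 Wynal Province + 4h = 14:15 UTC.
1 November 2031 is a Saturday, so the first Sunday is November 2 and the third is November 16.
1 February 2032 is a Sunday, so the first Sunday is February 1 and the second is February 8.
At the standard offset (UTC+05:00), 14:15 UTC + 5h = 19:15 Galide standard time.
The standard-time date in Galide, February 7, 2032, lies within the daylight-saving period (16 November 2031 – 8 February 2032), so Galide is on daylight time, UTC+06:00.
14:15 UTC + 6h = 20:15 Galide.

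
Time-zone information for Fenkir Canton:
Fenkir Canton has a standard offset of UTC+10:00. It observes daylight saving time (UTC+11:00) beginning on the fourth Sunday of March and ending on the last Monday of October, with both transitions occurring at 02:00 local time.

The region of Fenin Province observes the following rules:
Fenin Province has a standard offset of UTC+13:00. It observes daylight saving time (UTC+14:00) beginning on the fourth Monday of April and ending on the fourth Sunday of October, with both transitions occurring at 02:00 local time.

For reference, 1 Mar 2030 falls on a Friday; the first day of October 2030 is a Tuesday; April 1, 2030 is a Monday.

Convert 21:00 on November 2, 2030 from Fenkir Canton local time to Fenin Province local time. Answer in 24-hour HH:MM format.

00:00

1 March 2030 is a Friday, so the first Sunday is March 3 and the fourth is March 24.
1 October 2030 is a Tuesday, so Mondays fall on 7, 14, 21, 28; the last is October 28.
Daylight saving runs 24 March – 28 October; November 2, 2030 is outside that window, so Fenkir Canton is on standard time at UTC+10:00.
21:00 Fenkir Canton − 10h = 11:00 UTC.
1 April 2030 is a Monday, so the first Monday is April 1 and the fourth is April 22.
1 October 2030 is a Tuesday, so the first Sunday is October 6 and the fourth is October 27.
At the standard offset (UTC+13:00), 11:00 UTC + 13h = 00:00 Fenin Province standard time (rolling into the next day, 3 November 2030).
The standard-time date in Fenin Province, November 3, 2030, does not fall between 22 April and 27 October, so daylight saving is not in effect and Fenin Province is at UTC+13:00.
11:00 UTC + 13h = 00:00 Fenin Province (rolling into the next day, 3 November 2030).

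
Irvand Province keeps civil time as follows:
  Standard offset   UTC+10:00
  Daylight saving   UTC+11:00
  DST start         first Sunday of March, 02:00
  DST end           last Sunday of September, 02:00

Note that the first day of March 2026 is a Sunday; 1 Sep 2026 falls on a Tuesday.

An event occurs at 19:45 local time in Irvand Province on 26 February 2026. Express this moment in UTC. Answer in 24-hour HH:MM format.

09:45

1 March 2026 is a Sunday, so the first Sunday is March 1.
1 September 2026 is a Tuesday, so Sundays fall on 6, 13, 20, 27; the last is September 27.
Daylight saving runs 1 March – 27 September; 26 February 2026 is outside that window, so Irvand Province is on standard time at UTC+10:00.
19:45 local − 10h = 09:45 UTC.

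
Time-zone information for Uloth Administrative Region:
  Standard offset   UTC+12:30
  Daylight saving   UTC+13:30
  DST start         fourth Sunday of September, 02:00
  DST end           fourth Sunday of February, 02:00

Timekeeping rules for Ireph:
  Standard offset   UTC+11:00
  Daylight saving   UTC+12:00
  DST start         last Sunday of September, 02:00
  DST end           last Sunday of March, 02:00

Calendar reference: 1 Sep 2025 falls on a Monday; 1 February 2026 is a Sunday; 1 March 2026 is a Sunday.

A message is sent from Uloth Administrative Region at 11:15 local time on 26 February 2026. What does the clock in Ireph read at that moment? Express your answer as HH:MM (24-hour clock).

1 September 2025 is a Monday, so the first Sunday is September 7 and the fourth is September 28.
1 February 2026 is a Sunday, so the first Sunday is February 1 and the fourth is February 22.
26 February 2026 does not fall between 28 September 2025 and 22 February 2026, so daylight saving is not in effect and Uloth Administrative Region is at UTC+12:30.
11:15 Uloth Administrative Region − 12h30m = 22:45 UTC (rolling into the previous day, 25 February 2026).
1 September 2025 is a Monday, so Sundays fall on 7, 14, 21, 28; the last is September 28.
1 March 2026 is a Sunday, so Sundays fall on 1, 8, 15, 22, 29; the last is March 29.
At the standard offset (UTC+11:00), 22:45 UTC + 11h = 09:45 Ireph standard time (rolling into the next day, 26 February 2026).
The standard-time date in Ireph, 26 February 2026, falls between 28 September 2025 and 29 March 2026, so daylight saving is in effect and Ireph is at UTC+12:00.
22:45 UTC + 12h = 10:45 Ireph (rolling into the next day, 26 February 2026).

10:45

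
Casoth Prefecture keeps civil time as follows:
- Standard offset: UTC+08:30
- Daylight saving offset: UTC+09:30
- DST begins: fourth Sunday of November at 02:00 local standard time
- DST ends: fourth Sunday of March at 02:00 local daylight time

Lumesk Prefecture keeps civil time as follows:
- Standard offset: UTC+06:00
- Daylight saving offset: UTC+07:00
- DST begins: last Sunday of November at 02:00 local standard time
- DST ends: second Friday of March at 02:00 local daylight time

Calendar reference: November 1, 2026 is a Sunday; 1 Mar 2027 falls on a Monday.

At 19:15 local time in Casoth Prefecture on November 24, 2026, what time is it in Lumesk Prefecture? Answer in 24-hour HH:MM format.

1 November 2026 is a Sunday, so the first Sunday is November 1 and the fourth is November 22.
1 March 2027 is a Monday, so the first Sunday is March 7 and the fourth is March 28.
Daylight saving runs 22 November 2026 – 28 March 2027; November 24, 2026 is inside that window, so Casoth Prefecture is at UTC+09:30.
19:15 Casoth Prefecture − 9h30m = 09:45 UTC.
1 November 2026 is a Sunday, so Sundays fall on 1, 8, 15, 22, 29; the last is November 29.
1 March 2027 is a Monday, so the first Friday is March 5 and the second is March 12.
At the standard offset (UTC+06:00), 09:45 UTC + 6h = 15:45 Lumesk Prefecture standard time.
The standard-time date in Lumesk Prefecture, November 24, 2026, does not fall between 29 November 2026 and 12 March 2027, so daylight saving is not in effect and Lumesk Prefecture is at UTC+06:00.
09:45 UTC + 6h = 15:45 Lumesk Prefecture.

15:45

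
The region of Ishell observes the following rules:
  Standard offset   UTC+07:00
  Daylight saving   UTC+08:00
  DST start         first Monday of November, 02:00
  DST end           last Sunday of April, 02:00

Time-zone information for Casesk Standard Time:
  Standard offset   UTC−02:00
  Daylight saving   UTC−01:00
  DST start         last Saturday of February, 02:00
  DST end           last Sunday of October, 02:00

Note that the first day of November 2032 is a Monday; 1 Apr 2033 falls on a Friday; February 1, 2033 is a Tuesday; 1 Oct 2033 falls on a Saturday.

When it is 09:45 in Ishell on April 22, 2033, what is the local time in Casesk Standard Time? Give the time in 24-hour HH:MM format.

00:45

1 November 2032 is a Monday, so the first Monday is November 1.
1 April 2033 is a Friday, so Sundays fall on 3, 10, 17, 24; the last is April 24.
April 22, 2033 lies within the daylight-saving period (1 November 2032 – 24 April 2033), so Ishell is on daylight time, UTC+08:00.
09:45 Ishell − 8h = 01:45 UTC.
1 February 2033 is a Tuesday, so Saturdays fall on 5, 12, 19, 26; the last is February 26.
1 October 2033 is a Saturday, so Sundays fall on 2, 9, 16, 23, 30; the last is October 30.
At the standard offset (UTC−02:00), 01:45 UTC − 2h = 23:45 Casesk Standard Time standard time (rolling into the previous day, 21 April 2033).
The standard-time date in Casesk Standard Time, April 21, 2033, falls between 26 February and 30 October, so daylight saving is in effect and Casesk Standard Time is at UTC−01:00.
01:45 UTC − 1h = 00:45 Casesk Standard Time.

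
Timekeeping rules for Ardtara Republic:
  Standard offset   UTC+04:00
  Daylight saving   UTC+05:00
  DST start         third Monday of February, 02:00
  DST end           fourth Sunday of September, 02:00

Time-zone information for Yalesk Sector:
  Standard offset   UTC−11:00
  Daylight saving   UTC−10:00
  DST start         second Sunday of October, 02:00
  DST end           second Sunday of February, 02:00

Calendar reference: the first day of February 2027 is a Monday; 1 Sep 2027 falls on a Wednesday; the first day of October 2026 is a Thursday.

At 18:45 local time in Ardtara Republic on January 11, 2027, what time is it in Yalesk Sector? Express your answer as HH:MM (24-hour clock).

04:45

1 February 2027 is a Monday, so the first Monday is February 1 and the third is February 15.
1 September 2027 is a Wednesday, so the first Sunday is September 5 and the fourth is September 26.
January 11, 2027 does not fall between 15 February and 26 September, so daylight saving is not in effect and Ardtara Republic is at UTC+04:00.
18:45 Ardtara Republic − 4h = 14:45 UTC.
1 October 2026 is a Thursday, so the first Sunday is October 4 and the second is October 11.
1 February 2027 is a Monday, so the first Sunday is February 7 and the second is February 14.
At the standard offset (UTC−11:00), 14:45 UTC − 11h = 03:45 Yalesk Sector standard time.
The standard-time date in Yalesk Sector, January 11, 2027, falls between 11 October 2026 and 14 February 2027, so daylight saving is in effect and Yalesk Sector is at UTC−10:00.
14:45 UTC − 10h = 04:45 Yalesk Sector.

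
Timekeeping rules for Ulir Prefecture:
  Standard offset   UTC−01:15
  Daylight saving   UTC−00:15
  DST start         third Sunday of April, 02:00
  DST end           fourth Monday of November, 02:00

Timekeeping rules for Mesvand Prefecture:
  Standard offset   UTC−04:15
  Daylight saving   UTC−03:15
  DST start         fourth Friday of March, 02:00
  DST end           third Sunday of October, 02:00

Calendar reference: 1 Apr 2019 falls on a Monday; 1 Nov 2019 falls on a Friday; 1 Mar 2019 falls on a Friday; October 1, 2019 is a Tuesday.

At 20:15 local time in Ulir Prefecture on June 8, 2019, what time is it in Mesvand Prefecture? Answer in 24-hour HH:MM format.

17:15

1 April 2019 is a Monday, so the first Sunday is April 7 and the third is April 21.
1 November 2019 is a Friday, so the first Monday is November 4 and the fourth is November 25.
Daylight saving runs 21 April – 25 November; June 8, 2019 is inside that window, so Ulir Prefecture is at UTC−00:15.
20:15 Ulir Prefecture + 0h15m = 20:30 UTC.
1 March 2019 is a Friday, so the first Friday is March 1 and the fourth is March 22.
1 October 2019 is a Tuesday, so the first Sunday is October 6 and the third is October 20.
At the standard offset (UTC−04:15), 20:30 UTC − 4h15m = 16:15 Mesvand Prefecture standard time.
The standard-time date in Mesvand Prefecture, June 8, 2019, falls between 22 March and 20 October, so daylight saving is in effect and Mesvand Prefecture is at UTC−03:15.
20:30 UTC − 3h15m = 17:15 Mesvand Prefecture.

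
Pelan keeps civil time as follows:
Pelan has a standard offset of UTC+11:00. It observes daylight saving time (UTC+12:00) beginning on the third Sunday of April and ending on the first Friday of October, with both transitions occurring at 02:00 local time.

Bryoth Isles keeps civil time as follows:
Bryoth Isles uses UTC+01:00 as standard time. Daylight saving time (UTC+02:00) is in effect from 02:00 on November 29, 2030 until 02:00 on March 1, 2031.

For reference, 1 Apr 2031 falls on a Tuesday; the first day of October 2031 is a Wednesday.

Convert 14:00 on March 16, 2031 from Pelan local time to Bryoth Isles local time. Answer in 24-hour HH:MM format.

04:00

1 April 2031 is a Tuesday, so the first Sunday is April 6 and the third is April 20.
1 October 2031 is a Wednesday, so the first Friday is October 3.
Daylight saving runs 20 April – 3 October; March 16, 2031 is outside that window, so Pelan is on standard time at UTC+11:00.
14:00 Pelan − 11h = 03:00 UTC.
At the standard offset (UTC+01:00), 03:00 UTC + 1h = 04:00 Bryoth Isles standard time.
Daylight saving runs 29 November 2030 – 1 March 2031; the standard-time date in Bryoth Isles, March 16, 2031, is outside that window, so Bryoth Isles is on standard time at UTC+01:00.
03:00 UTC + 1h = 04:00 Bryoth Isles.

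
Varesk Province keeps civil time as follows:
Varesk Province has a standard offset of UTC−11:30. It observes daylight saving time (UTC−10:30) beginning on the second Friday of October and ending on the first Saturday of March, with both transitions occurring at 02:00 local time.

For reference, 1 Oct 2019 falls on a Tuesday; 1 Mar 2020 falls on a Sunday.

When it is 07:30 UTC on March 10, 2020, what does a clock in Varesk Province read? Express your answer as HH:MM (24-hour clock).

20:00

1 October 2019 is a Tuesday, so the first Friday is October 4 and the second is October 11.
1 March 2020 is a Sunday, so the first Saturday is March 7.
At the standard offset (UTC−11:30), 07:30 UTC − 11h30m = 20:00 Varesk Province standard time (rolling into the previous day, 9 March 2020).
The standard-time date in Varesk Province, March 9, 2020, does not fall between 11 October 2019 and 7 March 2020, so daylight saving is not in effect and Varesk Province is at UTC−11:30.
07:30 UTC − 11h30m = 20:00 local (rolling into the previous day, 9 March 2020).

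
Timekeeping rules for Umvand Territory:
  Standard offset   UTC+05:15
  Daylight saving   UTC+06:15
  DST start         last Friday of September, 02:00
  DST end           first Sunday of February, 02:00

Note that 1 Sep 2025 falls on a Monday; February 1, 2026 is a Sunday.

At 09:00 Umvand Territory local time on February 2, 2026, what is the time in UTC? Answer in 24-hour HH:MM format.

03:45

1 September 2025 is a Monday, so Fridays fall on 5, 12, 19, 26; the last is September 26.
1 February 2026 is a Sunday, so the first Sunday is February 1.
Daylight saving runs 26 September 2025 – 1 February 2026; February 2, 2026 is outside that window, so Umvand Territory is on standard time at UTC+05:15.
09:00 local − 5h15m = 03:45 UTC.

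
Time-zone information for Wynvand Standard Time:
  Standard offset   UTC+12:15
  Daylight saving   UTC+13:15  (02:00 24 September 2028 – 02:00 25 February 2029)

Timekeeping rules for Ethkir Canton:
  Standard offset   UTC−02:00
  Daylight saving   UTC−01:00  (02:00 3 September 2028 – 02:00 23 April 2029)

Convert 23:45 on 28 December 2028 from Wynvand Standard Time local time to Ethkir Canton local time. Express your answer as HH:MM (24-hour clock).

09:30

28 December 2028 lies within the daylight-saving period (24 September 2028 – 25 February 2029), so Wynvand Standard Time is on daylight time, UTC+13:15.
23:45 Wynvand Standard Time − 13h15m = 10:30 UTC.
At the standard offset (UTC−02:00), 10:30 UTC − 2h = 08:30 Ethkir Canton standard time.
Daylight saving runs 3 September 2028 – 23 April 2029; the standard-time date in Ethkir Canton, 28 December 2028, is inside that window, so Ethkir Canton is at UTC−01:00.
10:30 UTC − 1h = 09:30 Ethkir Canton.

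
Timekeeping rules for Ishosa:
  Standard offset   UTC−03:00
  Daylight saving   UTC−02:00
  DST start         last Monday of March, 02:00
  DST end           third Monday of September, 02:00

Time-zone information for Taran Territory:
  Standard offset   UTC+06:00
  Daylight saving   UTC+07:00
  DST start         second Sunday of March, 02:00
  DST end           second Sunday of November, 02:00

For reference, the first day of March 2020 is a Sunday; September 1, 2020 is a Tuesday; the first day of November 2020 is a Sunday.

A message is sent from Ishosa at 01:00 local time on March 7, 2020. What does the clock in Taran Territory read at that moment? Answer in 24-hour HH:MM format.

1 March 2020 is a Sunday, so Mondays fall on 2, 9, 16, 23, 30; the last is March 30.
1 September 2020 is a Tuesday, so the first Monday is September 7 and the third is September 21.
March 7, 2020 does not fall between 30 March and 21 September, so daylight saving is not in effect and Ishosa is at UTC−03:00.
01:00 Ishosa + 3h = 04:00 UTC.
1 March 2020 is a Sunday, so the first Sunday is March 1 and the second is March 8.
1 November 2020 is a Sunday, so the first Sunday is November 1 and the second is November 8.
At the standard offset (UTC+06:00), 04:00 UTC + 6h = 10:00 Taran Territory standard time.
The standard-time date in Taran Territory, March 7, 2020, does not fall between 8 March and 8 November, so daylight saving is not in effect and Taran Territory is at UTC+06:00.
04:00 UTC + 6h = 10:00 Taran Territory.

10:00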